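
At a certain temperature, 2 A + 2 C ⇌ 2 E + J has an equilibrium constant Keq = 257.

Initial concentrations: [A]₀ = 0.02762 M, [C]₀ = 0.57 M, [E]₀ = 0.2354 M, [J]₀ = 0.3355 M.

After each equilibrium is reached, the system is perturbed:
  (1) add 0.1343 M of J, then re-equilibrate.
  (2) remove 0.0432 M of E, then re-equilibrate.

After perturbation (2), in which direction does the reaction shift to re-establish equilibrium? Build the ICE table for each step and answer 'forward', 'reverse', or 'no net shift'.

Direction: forward

Q₀ = 75.01 vs Keq = 257 ⇒ Q<K, forward
Step 1:
                   A          C          E          J
  I          0.02762       0.57     0.2354     0.3355
  C         -0.01151   -0.01151    0.01151   0.005755
  E          0.01611     0.5585     0.2469     0.3413
  solve Keq expr → x = 0.005755; check Q = 257
Then add 0.1343 M of J.
Step 2:
                   A          C          E          J
  I          0.01611     0.5585     0.2469     0.4756
  C         0.002595   0.002595  -0.002595  -0.001298
  E          0.01871     0.5611     0.2443     0.4743
  solve Keq expr → x = -0.001298; check Q = 257
Then remove 0.0432 M of E.
Step 3:
                   A          C          E          J
  I          0.01871     0.5611     0.2011     0.4743
  C        -0.002972  -0.002972   0.002972   0.001486
  E          0.01573     0.5581     0.2041     0.4757
  solve Keq expr → x = 0.001486; check Q = 257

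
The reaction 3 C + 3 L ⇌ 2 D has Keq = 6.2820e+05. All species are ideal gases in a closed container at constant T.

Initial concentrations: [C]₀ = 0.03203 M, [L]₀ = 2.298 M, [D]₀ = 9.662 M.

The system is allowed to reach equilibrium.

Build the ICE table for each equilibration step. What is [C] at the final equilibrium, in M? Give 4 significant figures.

Q₀ = 2.3411e+05 vs Keq = 6.2820e+05 ⇒ Q<K, forward
Step 1:
                  C         L         D
  Initial   0.03203     2.298     9.662
  Change  -0.008882 -0.008882  0.005921
  Equil     0.02315     2.289     9.668
  solve Keq expr → x = 0.002961; check Q = 6.2820e+05

[C]_eq = 0.02315 M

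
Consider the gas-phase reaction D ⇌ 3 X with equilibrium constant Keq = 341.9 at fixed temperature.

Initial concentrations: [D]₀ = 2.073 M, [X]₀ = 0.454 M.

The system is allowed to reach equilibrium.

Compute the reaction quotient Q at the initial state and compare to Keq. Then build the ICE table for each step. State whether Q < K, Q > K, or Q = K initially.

Q₀ = 0.04514; Q < K (proceeds forward)

Q₀ = 0.04514 vs Keq = 341.9 ⇒ Q<K, forward
Step 1:
                    D           X
  I             2.073       0.454
  C            -1.628       4.884
  E            0.4449       5.338
  solve Keq expr → x = 1.628; check Q = 341.9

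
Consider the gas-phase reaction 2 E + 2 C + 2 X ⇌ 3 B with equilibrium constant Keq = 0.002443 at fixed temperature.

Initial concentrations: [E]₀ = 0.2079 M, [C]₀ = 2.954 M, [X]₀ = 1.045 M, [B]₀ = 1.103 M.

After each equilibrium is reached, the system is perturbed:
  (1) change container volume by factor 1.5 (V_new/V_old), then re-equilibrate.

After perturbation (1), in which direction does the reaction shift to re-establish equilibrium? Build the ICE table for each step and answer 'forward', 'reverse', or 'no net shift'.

Direction: reverse

Q₀ = 3.258 vs Keq = 0.002443 ⇒ Q>K, reverse
Step 1:
                    E           C           X           B
  I            0.2079       2.954       1.045       1.103
  C            0.5131      0.5131      0.5131     -0.7696
  E             0.721       3.467       1.558      0.3334
  solve Keq expr → x = -0.2565; check Q = 0.002443
Then change container volume by factor 1.5 (V_new/V_old).
Step 2:
                    E           C           X           B
  I            0.4806       2.311       1.039      0.2223
  C           0.04008     0.04008     0.04008    -0.06012
  E            0.5207       2.351       1.079      0.1621
  solve Keq expr → x = -0.02004; check Q = 0.002443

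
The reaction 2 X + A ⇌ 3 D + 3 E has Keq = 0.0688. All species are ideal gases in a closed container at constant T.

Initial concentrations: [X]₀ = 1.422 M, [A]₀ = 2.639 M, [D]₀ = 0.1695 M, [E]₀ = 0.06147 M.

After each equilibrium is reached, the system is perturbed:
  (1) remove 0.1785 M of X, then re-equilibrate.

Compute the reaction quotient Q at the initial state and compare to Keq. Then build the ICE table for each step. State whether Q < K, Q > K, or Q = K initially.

Q₀ = 2.1196e-07 vs Keq = 0.0688 ⇒ Q<K, forward
Step 1:
                  X         A         D         E
  init        1.422     2.639    0.1695   0.06147
  Δ         -0.4195   -0.2098    0.6293    0.6293
  eq          1.002     2.429    0.7988    0.6907
  solve Keq expr → x = 0.2098; check Q = 0.0688
Then remove 0.1785 M of X.
Step 2:
                  X         A         D         E
  init        0.824     2.429    0.7988    0.6907
  Δ         0.02601   0.01301  -0.03902  -0.03902
  eq           0.85     2.442    0.7598    0.6517
  solve Keq expr → x = -0.01301; check Q = 0.0688

Q₀ = 2.1196e-07; Q < K (proceeds forward)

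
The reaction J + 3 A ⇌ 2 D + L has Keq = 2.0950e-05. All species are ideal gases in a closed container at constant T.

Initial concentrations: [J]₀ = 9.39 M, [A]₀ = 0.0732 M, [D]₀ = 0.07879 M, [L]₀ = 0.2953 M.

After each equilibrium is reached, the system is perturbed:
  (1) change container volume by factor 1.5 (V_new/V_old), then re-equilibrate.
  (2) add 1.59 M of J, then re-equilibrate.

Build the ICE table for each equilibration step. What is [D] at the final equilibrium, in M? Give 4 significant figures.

[D]_eq = 0.00138 M

Q₀ = 0.4977 vs Keq = 2.0950e-05 ⇒ Q>K, reverse
Step 1:
                   J          A          D          L
  init          9.39     0.0732    0.07879     0.2953
  Δ          0.03827     0.1148   -0.07653   -0.03827
  eq           9.428      0.188    0.00226      0.257
  solve Keq expr → x = -0.03827; check Q = 2.0950e-05
Then change container volume by factor 1.5 (V_new/V_old).
Step 2:
                   J          A          D          L
  init         6.286     0.1253   0.001506     0.1714
  Δ       1.3498e-04 4.0495e-04 -2.6996e-04 -1.3498e-04
  eq           6.286     0.1257   0.001236     0.1712
  solve Keq expr → x = -1.3498e-04; check Q = 2.0950e-05
Then add 1.59 M of J.
Step 3:
                   J          A          D          L
  init         7.876     0.1257   0.001236     0.1712
  Δ       -7.1861e-05 -2.1558e-04 1.4372e-04 7.1861e-05
  eq           7.876     0.1255    0.00138     0.1713
  solve Keq expr → x = 7.1861e-05; check Q = 2.0950e-05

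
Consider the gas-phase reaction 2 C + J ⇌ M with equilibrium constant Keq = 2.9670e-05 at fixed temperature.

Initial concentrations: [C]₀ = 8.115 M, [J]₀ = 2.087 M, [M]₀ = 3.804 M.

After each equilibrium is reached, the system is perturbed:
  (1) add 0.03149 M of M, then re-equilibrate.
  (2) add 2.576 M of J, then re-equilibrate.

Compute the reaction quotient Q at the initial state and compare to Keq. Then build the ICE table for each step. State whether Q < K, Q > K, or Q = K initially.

Q₀ = 0.02768 vs Keq = 2.9670e-05 ⇒ Q>K, reverse
Step 1:
                  C         J         M
  I           8.115     2.087     3.804
  C           7.523     3.762    -3.762
  E           15.64     5.849   0.04244
  solve Keq expr → x = -3.762; check Q = 2.9670e-05
Then add 0.03149 M of M.
Step 2:
                  C         J         M
  I           15.64     5.849   0.07393
  C         0.06185   0.03093  -0.03093
  E            15.7     5.879     0.043
  solve Keq expr → x = -0.03093; check Q = 2.9670e-05
Then add 2.576 M of J.
Step 3:
                  C         J         M
  I            15.7     8.455     0.043
  C        -0.03683  -0.01842   0.01842
  E           15.66     8.437   0.06141
  solve Keq expr → x = 0.01842; check Q = 2.9670e-05

Q₀ = 0.02768; Q > K (proceeds reverse)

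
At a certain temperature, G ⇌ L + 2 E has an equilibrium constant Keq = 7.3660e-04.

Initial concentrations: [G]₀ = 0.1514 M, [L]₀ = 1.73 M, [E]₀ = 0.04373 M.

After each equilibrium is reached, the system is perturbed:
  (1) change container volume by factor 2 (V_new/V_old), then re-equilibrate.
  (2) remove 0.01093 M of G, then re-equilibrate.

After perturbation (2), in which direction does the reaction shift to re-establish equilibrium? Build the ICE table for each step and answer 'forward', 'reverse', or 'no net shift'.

Direction: reverse

Q₀ = 0.02185 vs Keq = 7.3660e-04 ⇒ Q>K, reverse
Step 1:
                   G          L          E
  I           0.1514       1.73    0.04373
  C           0.0176    -0.0176    -0.0352
  E            0.169      1.712   0.008526
  solve Keq expr → x = -0.0176; check Q = 7.3660e-04
Then change container volume by factor 2 (V_new/V_old).
Step 2:
                   G          L          E
  I           0.0845     0.8562   0.004263
  C        -0.002074   0.002074   0.004148
  E          0.08243     0.8583   0.008411
  solve Keq expr → x = 0.002074; check Q = 7.3660e-04
Then remove 0.01093 M of G.
Step 3:
                   G          L          E
  I           0.0715     0.8583   0.008411
  C       2.8042e-04 -2.8042e-04 -5.6084e-04
  E          0.07178      0.858    0.00785
  solve Keq expr → x = -2.8042e-04; check Q = 7.3660e-04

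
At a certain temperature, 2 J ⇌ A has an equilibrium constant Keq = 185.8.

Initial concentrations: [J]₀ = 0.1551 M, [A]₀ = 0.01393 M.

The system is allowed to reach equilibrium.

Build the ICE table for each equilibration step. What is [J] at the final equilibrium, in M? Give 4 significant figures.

[J]_eq = 0.02088 M

Q₀ = 0.5791 vs Keq = 185.8 ⇒ Q<K, forward
Step 1:
                  J         A
  Initial    0.1551   0.01393
  Change    -0.1342   0.06711
  Equil     0.02088   0.08104
  solve Keq expr → x = 0.06711; check Q = 185.8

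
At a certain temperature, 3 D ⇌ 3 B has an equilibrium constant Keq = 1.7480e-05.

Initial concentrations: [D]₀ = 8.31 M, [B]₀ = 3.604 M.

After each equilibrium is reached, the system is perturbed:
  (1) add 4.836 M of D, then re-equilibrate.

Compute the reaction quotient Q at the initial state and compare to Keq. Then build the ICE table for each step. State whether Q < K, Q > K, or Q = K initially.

Q₀ = 0.08157; Q > K (proceeds reverse)

Q₀ = 0.08157 vs Keq = 1.7480e-05 ⇒ Q>K, reverse
Step 1:
                  D         B
  init         8.31     3.604
  Δ           3.303    -3.303
  eq          11.61    0.3014
  solve Keq expr → x = -1.101; check Q = 1.7480e-05
Then add 4.836 M of D.
Step 2:
                  D         B
  init        16.45    0.3014
  Δ         -0.1223    0.1223
  eq          16.33    0.4237
  solve Keq expr → x = 0.04078; check Q = 1.7480e-05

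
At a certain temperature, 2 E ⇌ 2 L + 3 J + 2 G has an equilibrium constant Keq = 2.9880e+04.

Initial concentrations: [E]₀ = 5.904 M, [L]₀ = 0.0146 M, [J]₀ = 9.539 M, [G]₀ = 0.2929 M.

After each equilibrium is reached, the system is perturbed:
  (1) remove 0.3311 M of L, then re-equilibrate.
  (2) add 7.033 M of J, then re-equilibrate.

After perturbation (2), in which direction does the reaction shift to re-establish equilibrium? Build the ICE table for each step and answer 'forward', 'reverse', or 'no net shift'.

Q₀ = 4.5537e-04 vs Keq = 2.9880e+04 ⇒ Q<K, forward
Step 1:
                  E         L         J         G
  Initial     5.904    0.0146     9.539    0.2929
  Change     -2.965     2.965     4.448     2.965
  Equil       2.939      2.98     13.99     3.258
  solve Keq expr → x = 1.483; check Q = 2.9880e+04
Then remove 0.3311 M of L.
Step 2:
                  E         L         J         G
  Initial     2.939     2.649     13.99     3.258
  Change   -0.09989   0.09989    0.1498   0.09989
  Equil       2.839     2.749     14.14     3.358
  solve Keq expr → x = 0.04994; check Q = 2.9880e+04
Then add 7.033 M of J.
Step 3:
                  E         L         J         G
  Initial     2.839     2.749     21.17     3.358
  Change     0.5227   -0.5227    -0.784   -0.5227
  Equil       3.361     2.226     20.39     2.836
  solve Keq expr → x = -0.2613; check Q = 2.9880e+04

Direction: reverse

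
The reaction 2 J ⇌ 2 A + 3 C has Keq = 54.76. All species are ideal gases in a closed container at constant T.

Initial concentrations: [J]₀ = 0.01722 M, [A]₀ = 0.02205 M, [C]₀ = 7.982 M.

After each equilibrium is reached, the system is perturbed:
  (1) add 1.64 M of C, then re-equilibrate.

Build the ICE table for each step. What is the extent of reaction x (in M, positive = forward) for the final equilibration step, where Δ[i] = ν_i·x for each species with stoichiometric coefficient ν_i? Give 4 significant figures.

x = -9.5252e-04 M

Q₀ = 833.8 vs Keq = 54.76 ⇒ Q>K, reverse
Step 1:
                    J           A           C
  I           0.01722     0.02205       7.982
  C           0.01232    -0.01232    -0.01848
  E           0.02954    0.009728       7.964
  solve Keq expr → x = -0.006161; check Q = 54.76
Then add 1.64 M of C.
Step 2:
                    J           A           C
  I           0.02954    0.009728       9.604
  C          0.001905   -0.001905   -0.002858
  E           0.03145    0.007823       9.601
  solve Keq expr → x = -9.5252e-04; check Q = 54.76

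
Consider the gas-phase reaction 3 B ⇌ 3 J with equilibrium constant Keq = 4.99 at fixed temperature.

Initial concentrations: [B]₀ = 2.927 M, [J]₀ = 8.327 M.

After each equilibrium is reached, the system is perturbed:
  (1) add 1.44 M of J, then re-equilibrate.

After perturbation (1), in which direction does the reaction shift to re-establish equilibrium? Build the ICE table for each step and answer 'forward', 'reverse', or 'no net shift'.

Q₀ = 23.02 vs Keq = 4.99 ⇒ Q>K, reverse
Step 1:
                   B          J
  Initial      2.927      8.327
  Change       1.228     -1.228
  Equil        4.155      7.099
  solve Keq expr → x = -0.4092; check Q = 4.99
Then add 1.44 M of J.
Step 2:
                   B          J
  Initial      4.155      8.539
  Change      0.5316    -0.5316
  Equil        4.686      8.008
  solve Keq expr → x = -0.1772; check Q = 4.99

Direction: reverse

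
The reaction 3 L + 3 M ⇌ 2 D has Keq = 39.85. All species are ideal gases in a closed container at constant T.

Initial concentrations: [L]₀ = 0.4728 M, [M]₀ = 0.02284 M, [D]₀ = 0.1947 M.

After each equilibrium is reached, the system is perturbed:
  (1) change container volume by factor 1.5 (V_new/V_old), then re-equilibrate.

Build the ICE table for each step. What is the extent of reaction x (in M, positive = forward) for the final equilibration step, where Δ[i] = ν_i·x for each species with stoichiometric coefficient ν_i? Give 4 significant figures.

x = -0.009627 M

Q₀ = 3.0103e+04 vs Keq = 39.85 ⇒ Q>K, reverse
Step 1:
                    L           M           D
  I            0.4728     0.02284      0.1947
  C            0.1042      0.1042    -0.06945
  E             0.577       0.127      0.1252
  solve Keq expr → x = -0.03473; check Q = 39.85
Then change container volume by factor 1.5 (V_new/V_old).
Step 2:
                    L           M           D
  I            0.3847     0.08468      0.0835
  C           0.02888     0.02888    -0.01925
  E            0.4135      0.1136     0.06424
  solve Keq expr → x = -0.009627; check Q = 39.85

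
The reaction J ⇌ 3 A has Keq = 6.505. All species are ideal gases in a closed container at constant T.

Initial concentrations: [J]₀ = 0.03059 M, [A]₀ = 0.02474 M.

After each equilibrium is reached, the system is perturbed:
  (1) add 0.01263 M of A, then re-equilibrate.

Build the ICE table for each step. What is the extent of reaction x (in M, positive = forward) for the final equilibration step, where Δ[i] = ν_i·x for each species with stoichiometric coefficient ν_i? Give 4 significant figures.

x = -8.4992e-05 M

Q₀ = 4.9502e-04 vs Keq = 6.505 ⇒ Q<K, forward
Step 1:
                   J          A
  Initial    0.03059    0.02474
  Change    -0.03035    0.09105
  Equil   2.3868e-04     0.1158
  solve Keq expr → x = 0.03035; check Q = 6.505
Then add 0.01263 M of A.
Step 2:
                   J          A
  Initial 2.3868e-04     0.1284
  Change  8.4992e-05 -2.5498e-04
  Equil   3.2367e-04     0.1282
  solve Keq expr → x = -8.4992e-05; check Q = 6.505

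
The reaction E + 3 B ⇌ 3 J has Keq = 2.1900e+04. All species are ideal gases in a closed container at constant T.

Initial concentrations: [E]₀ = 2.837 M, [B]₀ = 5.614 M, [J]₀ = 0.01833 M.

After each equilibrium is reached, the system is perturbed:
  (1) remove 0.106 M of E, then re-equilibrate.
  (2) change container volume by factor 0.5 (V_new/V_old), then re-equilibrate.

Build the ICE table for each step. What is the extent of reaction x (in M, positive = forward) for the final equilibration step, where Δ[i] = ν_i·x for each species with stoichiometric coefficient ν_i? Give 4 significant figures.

Q₀ = 1.2269e-08 vs Keq = 2.1900e+04 ⇒ Q<K, forward
Step 1:
                    E           B           J
  Initial       2.837       5.614     0.01833
  Change       -1.807      -5.421       5.421
  Equil          1.03      0.1925        5.44
  solve Keq expr → x = 1.807; check Q = 2.1900e+04
Then remove 0.106 M of E.
Step 2:
                    E           B           J
  Initial      0.9238      0.1925        5.44
  Change     0.002231    0.006693   -0.006693
  Equil        0.9261      0.1992       5.433
  solve Keq expr → x = -0.002231; check Q = 2.1900e+04
Then change container volume by factor 0.5 (V_new/V_old).
Step 3:
                    E           B           J
  Initial       1.852      0.3985       10.87
  Change     -0.02614    -0.07841     0.07841
  Equil         1.826        0.32       10.94
  solve Keq expr → x = 0.02614; check Q = 2.1900e+04

x = 0.02614 M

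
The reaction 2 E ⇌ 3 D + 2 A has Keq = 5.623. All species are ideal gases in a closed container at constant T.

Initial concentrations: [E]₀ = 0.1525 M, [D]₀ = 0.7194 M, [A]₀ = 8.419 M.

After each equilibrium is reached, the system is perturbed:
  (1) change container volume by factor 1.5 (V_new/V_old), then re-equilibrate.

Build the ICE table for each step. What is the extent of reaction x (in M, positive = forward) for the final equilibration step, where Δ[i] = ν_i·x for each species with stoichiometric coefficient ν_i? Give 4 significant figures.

x = 0.02062 M

Q₀ = 1135 vs Keq = 5.623 ⇒ Q>K, reverse
Step 1:
                    E           D           A
  I            0.1525      0.7194       8.419
  C            0.3052     -0.4578     -0.3052
  E            0.4577      0.2616       8.114
  solve Keq expr → x = -0.1526; check Q = 5.623
Then change container volume by factor 1.5 (V_new/V_old).
Step 2:
                    E           D           A
  I            0.3051      0.1744       5.409
  C          -0.04124     0.06186     0.04124
  E            0.2639      0.2362        5.45
  solve Keq expr → x = 0.02062; check Q = 5.623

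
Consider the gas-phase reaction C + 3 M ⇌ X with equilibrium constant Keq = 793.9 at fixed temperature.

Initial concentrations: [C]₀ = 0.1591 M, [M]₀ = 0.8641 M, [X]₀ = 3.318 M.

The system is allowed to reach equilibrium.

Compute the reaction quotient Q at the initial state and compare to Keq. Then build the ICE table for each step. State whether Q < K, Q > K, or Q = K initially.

Q₀ = 32.32 vs Keq = 793.9 ⇒ Q<K, forward
Step 1:
                   C          M          X
  init        0.1591     0.8641      3.318
  Δ          -0.1232    -0.3697     0.1232
  eq         0.03587     0.4944      3.441
  solve Keq expr → x = 0.1232; check Q = 793.9

Q₀ = 32.32; Q < K (proceeds forward)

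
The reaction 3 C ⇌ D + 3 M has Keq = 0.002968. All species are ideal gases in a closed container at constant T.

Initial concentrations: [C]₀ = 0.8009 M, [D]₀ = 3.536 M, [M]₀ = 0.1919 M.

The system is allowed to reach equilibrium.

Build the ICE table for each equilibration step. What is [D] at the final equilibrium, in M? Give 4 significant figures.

Q₀ = 0.04864 vs Keq = 0.002968 ⇒ Q>K, reverse
Step 1:
                    C           D           M
  init         0.8009       3.536      0.1919
  Δ            0.1061    -0.03535     -0.1061
  eq            0.907       3.501     0.08584
  solve Keq expr → x = -0.03535; check Q = 0.002968

[D]_eq = 3.501 M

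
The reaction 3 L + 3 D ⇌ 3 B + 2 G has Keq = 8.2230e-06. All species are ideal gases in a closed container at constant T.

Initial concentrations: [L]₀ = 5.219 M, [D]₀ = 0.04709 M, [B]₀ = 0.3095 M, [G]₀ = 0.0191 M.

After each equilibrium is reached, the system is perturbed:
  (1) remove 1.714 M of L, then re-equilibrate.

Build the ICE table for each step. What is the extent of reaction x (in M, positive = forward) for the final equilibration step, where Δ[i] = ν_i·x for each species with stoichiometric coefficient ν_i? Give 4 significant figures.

x = -8.4043e-04 M

Q₀ = 7.2862e-04 vs Keq = 8.2230e-06 ⇒ Q>K, reverse
Step 1:
                   L          D          B          G
  I            5.219    0.04709     0.3095     0.0191
  C          0.02249    0.02249   -0.02249   -0.01499
  E            5.241    0.06958      0.287   0.004107
  solve Keq expr → x = -0.007496; check Q = 8.2230e-06
Then remove 1.714 M of L.
Step 2:
                   L          D          B          G
  I            3.527    0.06958      0.287   0.004107
  C         0.002521   0.002521  -0.002521  -0.001681
  E             3.53     0.0721     0.2845   0.002427
  solve Keq expr → x = -8.4043e-04; check Q = 8.2230e-06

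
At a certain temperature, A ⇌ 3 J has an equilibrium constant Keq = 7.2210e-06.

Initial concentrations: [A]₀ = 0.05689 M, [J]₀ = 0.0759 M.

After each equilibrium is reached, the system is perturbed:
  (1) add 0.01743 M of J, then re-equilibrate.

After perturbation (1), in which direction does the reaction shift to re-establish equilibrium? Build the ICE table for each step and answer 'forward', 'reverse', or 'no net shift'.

Direction: reverse

Q₀ = 0.007686 vs Keq = 7.2210e-06 ⇒ Q>K, reverse
Step 1:
                   A          J
  Initial    0.05689     0.0759
  Change     0.02253   -0.06759
  Equil      0.07942   0.008308
  solve Keq expr → x = -0.02253; check Q = 7.2210e-06
Then add 0.01743 M of J.
Step 2:
                   A          J
  Initial    0.07942    0.02574
  Change    0.005745   -0.01723
  Equil      0.08517   0.008504
  solve Keq expr → x = -0.005745; check Q = 7.2210e-06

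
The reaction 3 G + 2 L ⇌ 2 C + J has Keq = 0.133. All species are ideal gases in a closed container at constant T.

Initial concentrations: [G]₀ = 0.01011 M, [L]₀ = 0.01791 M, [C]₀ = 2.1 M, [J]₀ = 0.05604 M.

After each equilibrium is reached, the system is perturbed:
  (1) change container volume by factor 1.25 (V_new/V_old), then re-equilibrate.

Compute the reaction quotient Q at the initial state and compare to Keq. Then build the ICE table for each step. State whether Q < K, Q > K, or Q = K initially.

Q₀ = 7.4558e+08 vs Keq = 0.133 ⇒ Q>K, reverse
Step 1:
                   G          L          C          J
  init       0.01011    0.01791        2.1    0.05604
  Δ           0.1681     0.1121    -0.1121   -0.05604
  eq          0.1782       0.13      1.988 3.2188e-06
  solve Keq expr → x = -0.05604; check Q = 0.133
Then change container volume by factor 1.25 (V_new/V_old).
Step 2:
                   G          L          C          J
  init        0.1426      0.104       1.59 2.5751e-06
  Δ       2.7806e-06 1.8537e-06 -1.8537e-06 -9.2687e-07
  eq          0.1426      0.104       1.59 1.6482e-06
  solve Keq expr → x = -9.2687e-07; check Q = 0.133

Q₀ = 7.4558e+08; Q > K (proceeds reverse)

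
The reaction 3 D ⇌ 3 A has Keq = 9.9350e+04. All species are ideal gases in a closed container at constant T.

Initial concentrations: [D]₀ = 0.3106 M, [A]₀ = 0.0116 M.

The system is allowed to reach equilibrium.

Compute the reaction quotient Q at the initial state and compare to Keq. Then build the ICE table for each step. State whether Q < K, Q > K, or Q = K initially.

Q₀ = 5.2092e-05 vs Keq = 9.9350e+04 ⇒ Q<K, forward
Step 1:
                  D         A
  init       0.3106    0.0116
  Δ         -0.3038    0.3038
  eq        0.00681    0.3154
  solve Keq expr → x = 0.1013; check Q = 9.9350e+04

Q₀ = 5.2092e-05; Q < K (proceeds forward)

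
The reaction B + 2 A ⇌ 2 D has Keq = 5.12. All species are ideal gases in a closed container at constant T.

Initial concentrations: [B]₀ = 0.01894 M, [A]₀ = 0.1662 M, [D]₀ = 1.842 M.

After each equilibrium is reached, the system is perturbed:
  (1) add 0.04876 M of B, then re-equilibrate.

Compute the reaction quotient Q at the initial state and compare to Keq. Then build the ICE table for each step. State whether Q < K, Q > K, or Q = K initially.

Q₀ = 6485; Q > K (proceeds reverse)

Q₀ = 6485 vs Keq = 5.12 ⇒ Q>K, reverse
Step 1:
                   B          A          D
  I          0.01894     0.1662      1.842
  C           0.3424     0.6847    -0.6847
  E           0.3613     0.8509      1.157
  solve Keq expr → x = -0.3424; check Q = 5.12
Then add 0.04876 M of B.
Step 2:
                   B          A          D
  I           0.4101     0.8509      1.157
  C         -0.01187   -0.02374    0.02374
  E           0.3982     0.8272      1.181
  solve Keq expr → x = 0.01187; check Q = 5.12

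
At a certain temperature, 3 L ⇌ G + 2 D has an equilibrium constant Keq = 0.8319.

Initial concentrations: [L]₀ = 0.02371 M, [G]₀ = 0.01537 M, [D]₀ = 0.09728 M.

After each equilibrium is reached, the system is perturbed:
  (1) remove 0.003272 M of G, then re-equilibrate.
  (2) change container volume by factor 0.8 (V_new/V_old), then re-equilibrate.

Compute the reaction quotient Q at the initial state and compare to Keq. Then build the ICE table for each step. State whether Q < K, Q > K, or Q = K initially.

Q₀ = 10.91 vs Keq = 0.8319 ⇒ Q>K, reverse
Step 1:
                   L          G          D
  Initial    0.02371    0.01537    0.09728
  Change     0.01899  -0.006328   -0.01266
  Equil       0.0427   0.009042    0.08462
  solve Keq expr → x = -0.006328; check Q = 0.8319
Then remove 0.003272 M of G.
Step 2:
                   L          G          D
  Initial     0.0427    0.00577    0.08462
  Change   -0.003172   0.001057   0.002115
  Equil      0.03952   0.006827    0.08674
  solve Keq expr → x = 0.001057; check Q = 0.8319
Then change container volume by factor 0.8 (V_new/V_old).
Step 3:
                   L          G          D
  Initial     0.0494   0.008534     0.1084
  Change           0          0          0
  Equil       0.0494   0.008534     0.1084
  solve Keq expr → x = 0; check Q = 0.8319

Q₀ = 10.91; Q > K (proceeds reverse)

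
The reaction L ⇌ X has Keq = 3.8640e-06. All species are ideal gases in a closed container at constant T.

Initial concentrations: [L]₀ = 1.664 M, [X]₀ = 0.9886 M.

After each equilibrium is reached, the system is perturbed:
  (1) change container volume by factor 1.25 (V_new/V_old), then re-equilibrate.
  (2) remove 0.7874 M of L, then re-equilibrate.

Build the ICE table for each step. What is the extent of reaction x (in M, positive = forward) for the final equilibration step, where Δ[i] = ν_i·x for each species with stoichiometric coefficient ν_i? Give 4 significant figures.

x = -3.0425e-06 M

Q₀ = 0.5941 vs Keq = 3.8640e-06 ⇒ Q>K, reverse
Step 1:
                  L         X
  Initial     1.664    0.9886
  Change     0.9886   -0.9886
  Equil       2.653 1.0250e-05
  solve Keq expr → x = -0.9886; check Q = 3.8640e-06
Then change container volume by factor 1.25 (V_new/V_old).
Step 2:
                  L         X
  Initial     2.122 8.1997e-06
  Change          0         0
  Equil       2.122 8.1997e-06
  solve Keq expr → x = 0; check Q = 3.8640e-06
Then remove 0.7874 M of L.
Step 3:
                  L         X
  Initial     1.335 8.1997e-06
  Change  3.0425e-06 -3.0425e-06
  Equil       1.335 5.1572e-06
  solve Keq expr → x = -3.0425e-06; check Q = 3.8640e-06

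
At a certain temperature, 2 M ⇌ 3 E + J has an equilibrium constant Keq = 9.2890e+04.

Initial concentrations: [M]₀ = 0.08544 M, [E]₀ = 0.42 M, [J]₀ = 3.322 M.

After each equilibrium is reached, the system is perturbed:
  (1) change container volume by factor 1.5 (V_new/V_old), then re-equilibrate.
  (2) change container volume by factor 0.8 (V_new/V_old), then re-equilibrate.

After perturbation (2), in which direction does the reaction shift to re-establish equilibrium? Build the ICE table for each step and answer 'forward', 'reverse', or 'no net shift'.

Q₀ = 33.72 vs Keq = 9.2890e+04 ⇒ Q<K, forward
Step 1:
                   M          E          J
  init       0.08544       0.42      3.322
  Δ         -0.08302     0.1245    0.04151
  eq        0.002418     0.5445      3.364
  solve Keq expr → x = 0.04151; check Q = 9.2890e+04
Then change container volume by factor 1.5 (V_new/V_old).
Step 2:
                   M          E          J
  init      0.001612      0.363      2.242
  Δ       -5.3370e-04 8.0055e-04 2.6685e-04
  eq        0.001078     0.3638      2.243
  solve Keq expr → x = 2.6685e-04; check Q = 9.2890e+04
Then change container volume by factor 0.8 (V_new/V_old).
Step 3:
                   M          E          J
  init      0.001348     0.4548      2.803
  Δ       3.3412e-04 -5.0119e-04 -1.6706e-04
  eq        0.001682     0.4543      2.803
  solve Keq expr → x = -1.6706e-04; check Q = 9.2890e+04

Direction: reverse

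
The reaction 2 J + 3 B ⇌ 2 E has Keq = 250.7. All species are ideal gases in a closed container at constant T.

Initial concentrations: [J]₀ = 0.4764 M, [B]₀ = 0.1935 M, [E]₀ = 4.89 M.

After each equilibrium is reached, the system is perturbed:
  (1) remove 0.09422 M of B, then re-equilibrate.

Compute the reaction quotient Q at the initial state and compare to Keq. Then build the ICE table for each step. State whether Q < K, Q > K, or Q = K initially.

Q₀ = 1.4542e+04; Q > K (proceeds reverse)

Q₀ = 1.4542e+04 vs Keq = 250.7 ⇒ Q>K, reverse
Step 1:
                  J         B         E
  init       0.4764    0.1935      4.89
  Δ          0.2392    0.3588   -0.2392
  eq         0.7156    0.5523     4.651
  solve Keq expr → x = -0.1196; check Q = 250.7
Then remove 0.09422 M of B.
Step 2:
                  J         B         E
  init       0.7156    0.4581     4.651
  Δ         0.04563   0.06845  -0.04563
  eq         0.7612    0.5265     4.605
  solve Keq expr → x = -0.02282; check Q = 250.7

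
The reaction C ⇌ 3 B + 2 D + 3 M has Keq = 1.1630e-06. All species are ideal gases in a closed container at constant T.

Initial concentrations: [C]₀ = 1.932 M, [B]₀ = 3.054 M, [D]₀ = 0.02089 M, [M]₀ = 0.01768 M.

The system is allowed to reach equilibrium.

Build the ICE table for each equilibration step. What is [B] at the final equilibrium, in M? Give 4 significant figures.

Q₀ = 3.5557e-08 vs Keq = 1.1630e-06 ⇒ Q<K, forward
Step 1:
                   C          B          D          M
  Initial      1.932      3.054    0.02089    0.01768
  Change   -0.007256    0.02177    0.01451    0.02177
  Equil        1.925      3.076     0.0354    0.03945
  solve Keq expr → x = 0.007256; check Q = 1.1630e-06

[B]_eq = 3.076 M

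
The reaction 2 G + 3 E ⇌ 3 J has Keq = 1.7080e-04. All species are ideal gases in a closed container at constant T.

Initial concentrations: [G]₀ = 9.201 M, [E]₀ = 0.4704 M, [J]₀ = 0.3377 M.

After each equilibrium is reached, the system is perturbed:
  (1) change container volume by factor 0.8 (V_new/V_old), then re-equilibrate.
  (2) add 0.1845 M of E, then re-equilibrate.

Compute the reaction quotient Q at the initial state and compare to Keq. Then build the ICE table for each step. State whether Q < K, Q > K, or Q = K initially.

Q₀ = 0.00437; Q > K (proceeds reverse)

Q₀ = 0.00437 vs Keq = 1.7080e-04 ⇒ Q>K, reverse
Step 1:
                  G         E         J
  init        9.201    0.4704    0.3377
  Δ          0.1189    0.1783   -0.1783
  eq           9.32    0.6487    0.1594
  solve Keq expr → x = -0.05943; check Q = 1.7080e-04
Then change container volume by factor 0.8 (V_new/V_old).
Step 2:
                  G         E         J
  init        11.65    0.8109    0.1992
  Δ        -0.01647   -0.0247    0.0247
  eq          11.63    0.7862     0.224
  solve Keq expr → x = 0.008235; check Q = 1.7080e-04
Then add 0.1845 M of E.
Step 3:
                  G         E         J
  init        11.63    0.9707     0.224
  Δ        -0.02706  -0.04058   0.04058
  eq          11.61    0.9301    0.2645
  solve Keq expr → x = 0.01353; check Q = 1.7080e-04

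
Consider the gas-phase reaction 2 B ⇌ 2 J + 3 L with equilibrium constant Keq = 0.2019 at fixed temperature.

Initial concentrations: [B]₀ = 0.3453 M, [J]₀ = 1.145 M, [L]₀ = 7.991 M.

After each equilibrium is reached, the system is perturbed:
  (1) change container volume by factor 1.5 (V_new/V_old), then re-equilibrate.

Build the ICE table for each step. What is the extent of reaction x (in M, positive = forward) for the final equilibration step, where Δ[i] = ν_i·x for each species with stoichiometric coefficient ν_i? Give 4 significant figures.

Q₀ = 5611 vs Keq = 0.2019 ⇒ Q>K, reverse
Step 1:
                  B         J         L
  init       0.3453     1.145     7.991
  Δ           1.104    -1.104    -1.656
  eq          1.449   0.04085     6.335
  solve Keq expr → x = -0.5521; check Q = 0.2019
Then change container volume by factor 1.5 (V_new/V_old).
Step 2:
                  B         J         L
  init       0.9663   0.02723     4.223
  Δ        -0.02115   0.02115   0.03173
  eq         0.9451   0.04839     4.255
  solve Keq expr → x = 0.01058; check Q = 0.2019

x = 0.01058 M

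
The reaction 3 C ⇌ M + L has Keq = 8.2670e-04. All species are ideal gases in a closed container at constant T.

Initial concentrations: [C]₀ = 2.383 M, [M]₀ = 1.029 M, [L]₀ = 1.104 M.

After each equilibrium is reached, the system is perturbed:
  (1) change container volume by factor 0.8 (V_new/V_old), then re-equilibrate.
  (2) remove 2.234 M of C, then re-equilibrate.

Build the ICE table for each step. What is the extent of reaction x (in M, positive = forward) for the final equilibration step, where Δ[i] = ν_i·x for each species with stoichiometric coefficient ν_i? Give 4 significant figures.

Q₀ = 0.08395 vs Keq = 8.2670e-04 ⇒ Q>K, reverse
Step 1:
                   C          M          L
  I            2.383      1.029      1.104
  C            2.314    -0.7714    -0.7714
  E            4.697     0.2576     0.3326
  solve Keq expr → x = -0.7714; check Q = 8.2670e-04
Then change container volume by factor 0.8 (V_new/V_old).
Step 2:
                   C          M          L
  I            5.872      0.322     0.4157
  C         -0.09817    0.03272    0.03272
  E            5.773     0.3547     0.4485
  solve Keq expr → x = 0.03272; check Q = 8.2670e-04
Then remove 2.234 M of C.
Step 3:
                   C          M          L
  I            3.539     0.3547     0.4485
  C           0.4925    -0.1642    -0.1642
  E            4.032     0.1906     0.2843
  solve Keq expr → x = -0.1642; check Q = 8.2670e-04

x = -0.1642 M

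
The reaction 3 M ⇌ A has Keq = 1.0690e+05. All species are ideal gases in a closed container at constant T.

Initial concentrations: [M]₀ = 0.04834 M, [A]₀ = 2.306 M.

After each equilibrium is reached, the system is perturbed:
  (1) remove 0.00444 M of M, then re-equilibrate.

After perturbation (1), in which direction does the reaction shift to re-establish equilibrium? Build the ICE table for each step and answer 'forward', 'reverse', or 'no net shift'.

Direction: reverse

Q₀ = 2.0415e+04 vs Keq = 1.0690e+05 ⇒ Q<K, forward
Step 1:
                    M           A
  I           0.04834       2.306
  C          -0.02048    0.006825
  E           0.02786       2.313
  solve Keq expr → x = 0.006825; check Q = 1.0690e+05
Then remove 0.00444 M of M.
Step 2:
                    M           A
  I           0.02342       2.313
  C          0.004434   -0.001478
  E           0.02786       2.311
  solve Keq expr → x = -0.001478; check Q = 1.0690e+05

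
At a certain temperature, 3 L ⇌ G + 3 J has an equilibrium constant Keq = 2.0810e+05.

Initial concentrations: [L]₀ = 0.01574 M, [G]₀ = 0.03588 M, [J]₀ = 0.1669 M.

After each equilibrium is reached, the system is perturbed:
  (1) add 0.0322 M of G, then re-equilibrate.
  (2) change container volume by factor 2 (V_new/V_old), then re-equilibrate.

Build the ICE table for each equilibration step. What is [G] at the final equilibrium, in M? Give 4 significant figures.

[G]_eq = 0.03649 M

Q₀ = 42.78 vs Keq = 2.0810e+05 ⇒ Q<K, forward
Step 1:
                   L          G          J
  Initial    0.01574    0.03588     0.1669
  Change    -0.01469   0.004895    0.01469
  Equil     0.001055    0.04078     0.1816
  solve Keq expr → x = 0.004895; check Q = 2.0810e+05
Then add 0.0322 M of G.
Step 2:
                   L          G          J
  Initial   0.001055    0.07298     0.1816
  Change  2.2381e-04 -7.4603e-05 -2.2381e-04
  Equil     0.001278     0.0729     0.1814
  solve Keq expr → x = -7.4603e-05; check Q = 2.0810e+05
Then change container volume by factor 2 (V_new/V_old).
Step 3:
                   L          G          J
  Initial 6.3925e-04    0.03645    0.09068
  Change  -1.3094e-04 4.3647e-05 1.3094e-04
  Equil   5.0831e-04    0.03649    0.09081
  solve Keq expr → x = 4.3647e-05; check Q = 2.0810e+05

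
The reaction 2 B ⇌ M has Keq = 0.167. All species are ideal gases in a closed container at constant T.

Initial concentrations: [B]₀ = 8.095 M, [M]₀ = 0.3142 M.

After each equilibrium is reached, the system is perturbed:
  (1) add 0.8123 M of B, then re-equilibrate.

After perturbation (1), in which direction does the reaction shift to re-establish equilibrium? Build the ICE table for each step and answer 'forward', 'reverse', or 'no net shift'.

Q₀ = 0.004795 vs Keq = 0.167 ⇒ Q<K, forward
Step 1:
                  B         M
  Initial     8.095    0.3142
  Change     -4.267     2.133
  Equil       3.828     2.448
  solve Keq expr → x = 2.133; check Q = 0.167
Then add 0.8123 M of B.
Step 2:
                  B         M
  Initial     4.641     2.448
  Change    -0.5886    0.2943
  Equil       4.052     2.742
  solve Keq expr → x = 0.2943; check Q = 0.167

Direction: forward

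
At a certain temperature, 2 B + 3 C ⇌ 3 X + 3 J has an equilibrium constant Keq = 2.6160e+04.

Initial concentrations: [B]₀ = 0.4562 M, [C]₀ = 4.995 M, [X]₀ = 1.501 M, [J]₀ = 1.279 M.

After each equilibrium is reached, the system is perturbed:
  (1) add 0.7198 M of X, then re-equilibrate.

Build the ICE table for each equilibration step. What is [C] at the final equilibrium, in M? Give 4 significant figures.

Q₀ = 0.2728 vs Keq = 2.6160e+04 ⇒ Q<K, forward
Step 1:
                  B         C         X         J
  Initial    0.4562     4.995     1.501     1.279
  Change    -0.4502   -0.6752    0.6752    0.6752
  Equil     0.00604      4.32     2.176     1.954
  solve Keq expr → x = 0.2251; check Q = 2.6160e+04
Then add 0.7198 M of X.
Step 2:
                  B         C         X         J
  Initial   0.00604      4.32     2.896     1.954
  Change   0.003161  0.004741 -0.004741 -0.004741
  Equil      0.0092     4.325     2.891     1.949
  solve Keq expr → x = -0.00158; check Q = 2.6160e+04

[C]_eq = 4.325 M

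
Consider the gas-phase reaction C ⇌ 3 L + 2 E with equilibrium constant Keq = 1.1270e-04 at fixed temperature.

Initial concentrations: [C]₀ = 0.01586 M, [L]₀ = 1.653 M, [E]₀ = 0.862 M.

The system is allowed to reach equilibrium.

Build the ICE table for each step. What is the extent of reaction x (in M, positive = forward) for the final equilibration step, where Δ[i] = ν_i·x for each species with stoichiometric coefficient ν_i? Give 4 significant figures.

Q₀ = 211.6 vs Keq = 1.1270e-04 ⇒ Q>K, reverse
Step 1:
                    C           L           E
  I           0.01586       1.653       0.862
  C            0.4173      -1.252     -0.8345
  E            0.4331      0.4012     0.02749
  solve Keq expr → x = -0.4173; check Q = 1.1270e-04

x = -0.4173 M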